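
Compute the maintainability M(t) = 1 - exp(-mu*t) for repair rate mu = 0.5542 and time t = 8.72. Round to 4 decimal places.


mu = 0.5542, t = 8.72
mu * t = 0.5542 * 8.72 = 4.8326
exp(-4.8326) = 0.008
M(t) = 1 - 0.008
M(t) = 0.992

0.992


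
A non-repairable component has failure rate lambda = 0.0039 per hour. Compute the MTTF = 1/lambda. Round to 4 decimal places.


lambda = 0.0039
MTTF = 1 / 0.0039
MTTF = 256.4103

256.4103


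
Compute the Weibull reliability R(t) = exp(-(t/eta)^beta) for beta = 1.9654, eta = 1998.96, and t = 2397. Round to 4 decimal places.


beta = 1.9654, eta = 1998.96, t = 2397
t/eta = 2397 / 1998.96 = 1.1991
(t/eta)^beta = 1.1991^1.9654 = 1.4289
R(t) = exp(-1.4289)
R(t) = 0.2396

0.2396


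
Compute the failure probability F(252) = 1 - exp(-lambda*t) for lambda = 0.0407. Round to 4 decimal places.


lambda = 0.0407, t = 252
lambda * t = 10.2564
exp(-10.2564) = 0.0
F(t) = 1 - 0.0
F(t) = 1.0

1.0


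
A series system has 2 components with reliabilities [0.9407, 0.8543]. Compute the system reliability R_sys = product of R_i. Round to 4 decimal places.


Components: [0.9407, 0.8543]
After component 1 (R=0.9407): product = 0.9407
After component 2 (R=0.8543): product = 0.8036
R_sys = 0.8036

0.8036


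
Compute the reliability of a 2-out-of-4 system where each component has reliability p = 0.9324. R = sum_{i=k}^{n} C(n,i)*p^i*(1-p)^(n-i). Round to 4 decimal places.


k = 2, n = 4, p = 0.9324
i=2: C(4,2)=6 * 0.9324^2 * 0.0676^2 = 0.0238
i=3: C(4,3)=4 * 0.9324^3 * 0.0676^1 = 0.2192
i=4: C(4,4)=1 * 0.9324^4 * 0.0676^0 = 0.7558
R = sum of terms = 0.9988

0.9988


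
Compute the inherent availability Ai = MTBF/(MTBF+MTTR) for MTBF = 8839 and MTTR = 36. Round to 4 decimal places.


MTBF = 8839
MTTR = 36
MTBF + MTTR = 8875
Ai = 8839 / 8875
Ai = 0.9959

0.9959


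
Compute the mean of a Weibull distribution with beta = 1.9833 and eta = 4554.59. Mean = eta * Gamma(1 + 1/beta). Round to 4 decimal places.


beta = 1.9833, eta = 4554.59
1/beta = 0.5042
1 + 1/beta = 1.5042
Gamma(1.5042) = 0.8864
Mean = 4554.59 * 0.8864
Mean = 4037.0539

4037.0539


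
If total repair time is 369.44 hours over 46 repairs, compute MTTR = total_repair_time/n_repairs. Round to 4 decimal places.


total_repair_time = 369.44
n_repairs = 46
MTTR = 369.44 / 46
MTTR = 8.0313

8.0313


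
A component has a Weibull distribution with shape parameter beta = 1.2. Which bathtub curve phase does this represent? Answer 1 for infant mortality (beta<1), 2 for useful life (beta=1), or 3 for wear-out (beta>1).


beta = 1.2
Compare beta to 1:
beta < 1 => infant mortality (phase 1)
beta = 1 => useful life (phase 2)
beta > 1 => wear-out (phase 3)
Since beta = 1.2, this is wear-out (increasing failure rate)
Phase = 3

3


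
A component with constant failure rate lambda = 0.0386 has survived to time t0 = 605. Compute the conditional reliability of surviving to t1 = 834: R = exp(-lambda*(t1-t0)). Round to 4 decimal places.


lambda = 0.0386
t0 = 605, t1 = 834
t1 - t0 = 229
lambda * (t1-t0) = 0.0386 * 229 = 8.8394
R = exp(-8.8394)
R = 0.0001

0.0001


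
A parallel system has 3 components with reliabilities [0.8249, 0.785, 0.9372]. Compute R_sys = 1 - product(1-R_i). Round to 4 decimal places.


Components: [0.8249, 0.785, 0.9372]
(1 - 0.8249) = 0.1751, running product = 0.1751
(1 - 0.785) = 0.215, running product = 0.0376
(1 - 0.9372) = 0.0628, running product = 0.0024
Product of (1-R_i) = 0.0024
R_sys = 1 - 0.0024 = 0.9976

0.9976


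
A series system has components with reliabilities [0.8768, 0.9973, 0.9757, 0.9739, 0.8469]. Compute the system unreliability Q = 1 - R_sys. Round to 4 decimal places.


Components: [0.8768, 0.9973, 0.9757, 0.9739, 0.8469]
After component 1: product = 0.8768
After component 2: product = 0.8744
After component 3: product = 0.8532
After component 4: product = 0.8309
After component 5: product = 0.7037
R_sys = 0.7037
Q = 1 - 0.7037 = 0.2963

0.2963


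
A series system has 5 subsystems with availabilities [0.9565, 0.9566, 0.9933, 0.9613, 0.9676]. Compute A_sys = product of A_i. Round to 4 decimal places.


Subsystems: [0.9565, 0.9566, 0.9933, 0.9613, 0.9676]
After subsystem 1 (A=0.9565): product = 0.9565
After subsystem 2 (A=0.9566): product = 0.915
After subsystem 3 (A=0.9933): product = 0.9089
After subsystem 4 (A=0.9613): product = 0.8737
After subsystem 5 (A=0.9676): product = 0.8454
A_sys = 0.8454

0.8454


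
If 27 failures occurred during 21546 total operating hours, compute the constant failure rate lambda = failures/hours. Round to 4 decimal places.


failures = 27
total_hours = 21546
lambda = 27 / 21546
lambda = 0.0013

0.0013


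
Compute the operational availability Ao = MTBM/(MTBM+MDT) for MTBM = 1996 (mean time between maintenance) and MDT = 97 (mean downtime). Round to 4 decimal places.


MTBM = 1996
MDT = 97
MTBM + MDT = 2093
Ao = 1996 / 2093
Ao = 0.9537

0.9537


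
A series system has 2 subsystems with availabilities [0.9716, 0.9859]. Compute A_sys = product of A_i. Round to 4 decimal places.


Subsystems: [0.9716, 0.9859]
After subsystem 1 (A=0.9716): product = 0.9716
After subsystem 2 (A=0.9859): product = 0.9579
A_sys = 0.9579

0.9579


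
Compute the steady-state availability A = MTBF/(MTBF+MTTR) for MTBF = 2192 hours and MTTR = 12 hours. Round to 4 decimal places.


MTBF = 2192
MTTR = 12
MTBF + MTTR = 2204
A = 2192 / 2204
A = 0.9946

0.9946


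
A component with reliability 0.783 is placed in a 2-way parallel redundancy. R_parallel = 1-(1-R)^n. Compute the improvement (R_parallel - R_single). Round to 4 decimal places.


R_single = 0.783, n = 2
1 - R_single = 0.217
(1 - R_single)^n = 0.217^2 = 0.0471
R_parallel = 1 - 0.0471 = 0.9529
Improvement = 0.9529 - 0.783
Improvement = 0.1699

0.1699


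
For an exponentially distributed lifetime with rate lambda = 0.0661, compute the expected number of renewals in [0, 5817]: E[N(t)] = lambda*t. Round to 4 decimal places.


lambda = 0.0661
t = 5817
E[N(t)] = lambda * t
E[N(t)] = 0.0661 * 5817
E[N(t)] = 384.5037

384.5037


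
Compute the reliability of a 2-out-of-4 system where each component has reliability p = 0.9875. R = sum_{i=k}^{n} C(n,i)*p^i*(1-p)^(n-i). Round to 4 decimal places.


k = 2, n = 4, p = 0.9875
i=2: C(4,2)=6 * 0.9875^2 * 0.0125^2 = 0.0009
i=3: C(4,3)=4 * 0.9875^3 * 0.0125^1 = 0.0481
i=4: C(4,4)=1 * 0.9875^4 * 0.0125^0 = 0.9509
R = sum of terms = 1.0

1.0


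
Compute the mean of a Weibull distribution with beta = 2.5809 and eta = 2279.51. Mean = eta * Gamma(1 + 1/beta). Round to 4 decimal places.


beta = 2.5809, eta = 2279.51
1/beta = 0.3875
1 + 1/beta = 1.3875
Gamma(1.3875) = 0.888
Mean = 2279.51 * 0.888
Mean = 2024.2478

2024.2478


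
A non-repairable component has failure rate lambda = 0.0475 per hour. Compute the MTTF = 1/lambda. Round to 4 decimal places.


lambda = 0.0475
MTTF = 1 / 0.0475
MTTF = 21.0526

21.0526


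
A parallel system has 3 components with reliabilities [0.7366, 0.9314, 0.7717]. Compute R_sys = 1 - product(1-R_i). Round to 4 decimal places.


Components: [0.7366, 0.9314, 0.7717]
(1 - 0.7366) = 0.2634, running product = 0.2634
(1 - 0.9314) = 0.0686, running product = 0.0181
(1 - 0.7717) = 0.2283, running product = 0.0041
Product of (1-R_i) = 0.0041
R_sys = 1 - 0.0041 = 0.9959

0.9959


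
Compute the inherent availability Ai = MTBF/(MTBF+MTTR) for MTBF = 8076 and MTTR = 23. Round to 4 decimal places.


MTBF = 8076
MTTR = 23
MTBF + MTTR = 8099
Ai = 8076 / 8099
Ai = 0.9972

0.9972


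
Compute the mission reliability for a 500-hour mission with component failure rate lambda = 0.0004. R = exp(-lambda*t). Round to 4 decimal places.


lambda = 0.0004
mission_time = 500
lambda * t = 0.0004 * 500 = 0.2
R = exp(-0.2)
R = 0.8187

0.8187


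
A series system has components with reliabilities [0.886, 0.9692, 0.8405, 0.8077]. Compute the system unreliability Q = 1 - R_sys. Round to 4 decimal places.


Components: [0.886, 0.9692, 0.8405, 0.8077]
After component 1: product = 0.886
After component 2: product = 0.8587
After component 3: product = 0.7217
After component 4: product = 0.583
R_sys = 0.583
Q = 1 - 0.583 = 0.417

0.417


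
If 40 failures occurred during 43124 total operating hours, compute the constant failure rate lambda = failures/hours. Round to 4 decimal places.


failures = 40
total_hours = 43124
lambda = 40 / 43124
lambda = 0.0009

0.0009


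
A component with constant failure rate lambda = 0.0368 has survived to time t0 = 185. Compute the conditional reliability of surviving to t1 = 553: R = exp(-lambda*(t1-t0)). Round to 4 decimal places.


lambda = 0.0368
t0 = 185, t1 = 553
t1 - t0 = 368
lambda * (t1-t0) = 0.0368 * 368 = 13.5424
R = exp(-13.5424)
R = 0.0

0.0


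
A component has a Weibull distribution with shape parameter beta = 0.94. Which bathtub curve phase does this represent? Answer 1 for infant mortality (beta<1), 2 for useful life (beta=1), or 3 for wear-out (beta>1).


beta = 0.94
Compare beta to 1:
beta < 1 => infant mortality (phase 1)
beta = 1 => useful life (phase 2)
beta > 1 => wear-out (phase 3)
Since beta = 0.94, this is infant mortality (decreasing failure rate)
Phase = 1

1


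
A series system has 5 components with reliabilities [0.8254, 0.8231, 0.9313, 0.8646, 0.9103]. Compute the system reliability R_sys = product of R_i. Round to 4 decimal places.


Components: [0.8254, 0.8231, 0.9313, 0.8646, 0.9103]
After component 1 (R=0.8254): product = 0.8254
After component 2 (R=0.8231): product = 0.6794
After component 3 (R=0.9313): product = 0.6327
After component 4 (R=0.8646): product = 0.547
After component 5 (R=0.9103): product = 0.498
R_sys = 0.498

0.498


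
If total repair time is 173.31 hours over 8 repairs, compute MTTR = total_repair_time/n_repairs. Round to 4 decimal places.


total_repair_time = 173.31
n_repairs = 8
MTTR = 173.31 / 8
MTTR = 21.6638

21.6638


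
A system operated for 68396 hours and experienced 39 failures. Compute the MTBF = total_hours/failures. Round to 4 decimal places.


total_hours = 68396
failures = 39
MTBF = 68396 / 39
MTBF = 1753.7436

1753.7436


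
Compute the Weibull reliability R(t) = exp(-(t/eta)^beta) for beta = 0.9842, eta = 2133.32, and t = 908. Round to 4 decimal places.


beta = 0.9842, eta = 2133.32, t = 908
t/eta = 908 / 2133.32 = 0.4256
(t/eta)^beta = 0.4256^0.9842 = 0.4314
R(t) = exp(-0.4314)
R(t) = 0.6496

0.6496


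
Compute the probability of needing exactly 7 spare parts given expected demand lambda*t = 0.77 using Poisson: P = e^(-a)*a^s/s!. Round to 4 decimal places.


a = 0.77, s = 7
e^(-a) = e^(-0.77) = 0.463
a^s = 0.77^7 = 0.1605
s! = 5040
P = 0.463 * 0.1605 / 5040
P = 0.0

0.0


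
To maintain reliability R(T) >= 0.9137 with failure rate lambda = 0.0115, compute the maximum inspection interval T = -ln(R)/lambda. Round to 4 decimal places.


R_target = 0.9137
lambda = 0.0115
-ln(0.9137) = 0.0903
T = 0.0903 / 0.0115
T = 7.8481

7.8481


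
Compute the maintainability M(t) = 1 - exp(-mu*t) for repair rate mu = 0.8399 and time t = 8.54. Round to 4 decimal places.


mu = 0.8399, t = 8.54
mu * t = 0.8399 * 8.54 = 7.1727
exp(-7.1727) = 0.0008
M(t) = 1 - 0.0008
M(t) = 0.9992

0.9992


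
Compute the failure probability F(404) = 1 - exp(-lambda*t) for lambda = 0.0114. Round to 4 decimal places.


lambda = 0.0114, t = 404
lambda * t = 4.6056
exp(-4.6056) = 0.01
F(t) = 1 - 0.01
F(t) = 0.99

0.99


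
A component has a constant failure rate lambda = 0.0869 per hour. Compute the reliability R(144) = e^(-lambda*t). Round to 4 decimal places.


lambda = 0.0869
t = 144
lambda * t = 12.5136
R(t) = e^(-12.5136)
R(t) = 0.0

0.0


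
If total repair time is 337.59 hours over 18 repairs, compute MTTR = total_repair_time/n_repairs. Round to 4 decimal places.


total_repair_time = 337.59
n_repairs = 18
MTTR = 337.59 / 18
MTTR = 18.755

18.755


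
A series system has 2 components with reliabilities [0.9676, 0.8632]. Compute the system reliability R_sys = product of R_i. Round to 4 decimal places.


Components: [0.9676, 0.8632]
After component 1 (R=0.9676): product = 0.9676
After component 2 (R=0.8632): product = 0.8352
R_sys = 0.8352

0.8352


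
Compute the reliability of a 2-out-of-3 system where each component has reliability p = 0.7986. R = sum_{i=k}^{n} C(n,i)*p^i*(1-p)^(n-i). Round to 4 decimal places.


k = 2, n = 3, p = 0.7986
i=2: C(3,2)=3 * 0.7986^2 * 0.2014^1 = 0.3853
i=3: C(3,3)=1 * 0.7986^3 * 0.2014^0 = 0.5093
R = sum of terms = 0.8947

0.8947


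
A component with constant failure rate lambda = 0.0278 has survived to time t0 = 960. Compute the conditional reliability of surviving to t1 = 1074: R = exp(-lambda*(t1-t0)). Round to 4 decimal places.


lambda = 0.0278
t0 = 960, t1 = 1074
t1 - t0 = 114
lambda * (t1-t0) = 0.0278 * 114 = 3.1692
R = exp(-3.1692)
R = 0.042

0.042


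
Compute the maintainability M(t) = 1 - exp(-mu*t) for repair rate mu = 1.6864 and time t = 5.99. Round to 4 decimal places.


mu = 1.6864, t = 5.99
mu * t = 1.6864 * 5.99 = 10.1015
exp(-10.1015) = 0.0
M(t) = 1 - 0.0
M(t) = 1.0

1.0


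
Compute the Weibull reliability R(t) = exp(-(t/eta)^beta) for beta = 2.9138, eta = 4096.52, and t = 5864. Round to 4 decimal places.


beta = 2.9138, eta = 4096.52, t = 5864
t/eta = 5864 / 4096.52 = 1.4315
(t/eta)^beta = 1.4315^2.9138 = 2.8439
R(t) = exp(-2.8439)
R(t) = 0.0582

0.0582


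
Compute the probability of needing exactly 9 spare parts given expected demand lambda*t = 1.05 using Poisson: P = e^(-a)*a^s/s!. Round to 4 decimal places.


a = 1.05, s = 9
e^(-a) = e^(-1.05) = 0.3499
a^s = 1.05^9 = 1.5513
s! = 362880
P = 0.3499 * 1.5513 / 362880
P = 0.0

0.0


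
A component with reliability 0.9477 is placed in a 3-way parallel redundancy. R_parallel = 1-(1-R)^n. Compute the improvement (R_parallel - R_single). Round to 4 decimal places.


R_single = 0.9477, n = 3
1 - R_single = 0.0523
(1 - R_single)^n = 0.0523^3 = 0.0001
R_parallel = 1 - 0.0001 = 0.9999
Improvement = 0.9999 - 0.9477
Improvement = 0.0522

0.0522


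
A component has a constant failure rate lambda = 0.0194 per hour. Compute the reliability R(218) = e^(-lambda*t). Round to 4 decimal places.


lambda = 0.0194
t = 218
lambda * t = 4.2292
R(t) = e^(-4.2292)
R(t) = 0.0146

0.0146


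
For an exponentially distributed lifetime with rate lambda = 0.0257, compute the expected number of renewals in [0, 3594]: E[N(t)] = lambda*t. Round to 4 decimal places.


lambda = 0.0257
t = 3594
E[N(t)] = lambda * t
E[N(t)] = 0.0257 * 3594
E[N(t)] = 92.3658

92.3658


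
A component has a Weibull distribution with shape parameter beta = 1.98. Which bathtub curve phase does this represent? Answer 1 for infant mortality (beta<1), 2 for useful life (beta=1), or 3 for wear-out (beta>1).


beta = 1.98
Compare beta to 1:
beta < 1 => infant mortality (phase 1)
beta = 1 => useful life (phase 2)
beta > 1 => wear-out (phase 3)
Since beta = 1.98, this is wear-out (increasing failure rate)
Phase = 3

3


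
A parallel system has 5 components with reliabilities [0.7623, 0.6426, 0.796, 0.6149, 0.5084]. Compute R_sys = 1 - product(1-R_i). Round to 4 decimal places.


Components: [0.7623, 0.6426, 0.796, 0.6149, 0.5084]
(1 - 0.7623) = 0.2377, running product = 0.2377
(1 - 0.6426) = 0.3574, running product = 0.085
(1 - 0.796) = 0.204, running product = 0.0173
(1 - 0.6149) = 0.3851, running product = 0.0067
(1 - 0.5084) = 0.4916, running product = 0.0033
Product of (1-R_i) = 0.0033
R_sys = 1 - 0.0033 = 0.9967

0.9967


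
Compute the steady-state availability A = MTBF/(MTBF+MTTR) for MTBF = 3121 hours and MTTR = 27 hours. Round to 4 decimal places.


MTBF = 3121
MTTR = 27
MTBF + MTTR = 3148
A = 3121 / 3148
A = 0.9914

0.9914


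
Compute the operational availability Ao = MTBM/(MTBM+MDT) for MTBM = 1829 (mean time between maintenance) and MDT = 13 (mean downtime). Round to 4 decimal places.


MTBM = 1829
MDT = 13
MTBM + MDT = 1842
Ao = 1829 / 1842
Ao = 0.9929

0.9929


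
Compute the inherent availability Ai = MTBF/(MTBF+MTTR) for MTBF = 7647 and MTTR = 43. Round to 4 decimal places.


MTBF = 7647
MTTR = 43
MTBF + MTTR = 7690
Ai = 7647 / 7690
Ai = 0.9944

0.9944


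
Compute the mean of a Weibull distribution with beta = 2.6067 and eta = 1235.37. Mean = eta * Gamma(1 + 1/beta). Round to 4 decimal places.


beta = 2.6067, eta = 1235.37
1/beta = 0.3836
1 + 1/beta = 1.3836
Gamma(1.3836) = 0.8883
Mean = 1235.37 * 0.8883
Mean = 1097.3529

1097.3529


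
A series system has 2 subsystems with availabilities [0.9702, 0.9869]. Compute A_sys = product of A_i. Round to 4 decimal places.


Subsystems: [0.9702, 0.9869]
After subsystem 1 (A=0.9702): product = 0.9702
After subsystem 2 (A=0.9869): product = 0.9575
A_sys = 0.9575

0.9575


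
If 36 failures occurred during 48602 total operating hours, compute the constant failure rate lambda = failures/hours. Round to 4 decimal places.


failures = 36
total_hours = 48602
lambda = 36 / 48602
lambda = 0.0007

0.0007


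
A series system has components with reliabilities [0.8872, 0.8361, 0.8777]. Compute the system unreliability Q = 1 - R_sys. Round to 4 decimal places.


Components: [0.8872, 0.8361, 0.8777]
After component 1: product = 0.8872
After component 2: product = 0.7418
After component 3: product = 0.6511
R_sys = 0.6511
Q = 1 - 0.6511 = 0.3489

0.3489


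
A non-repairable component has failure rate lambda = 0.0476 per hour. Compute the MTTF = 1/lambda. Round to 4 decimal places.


lambda = 0.0476
MTTF = 1 / 0.0476
MTTF = 21.0084

21.0084


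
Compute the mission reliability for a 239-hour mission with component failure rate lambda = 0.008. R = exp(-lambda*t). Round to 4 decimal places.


lambda = 0.008
mission_time = 239
lambda * t = 0.008 * 239 = 1.912
R = exp(-1.912)
R = 0.1478

0.1478


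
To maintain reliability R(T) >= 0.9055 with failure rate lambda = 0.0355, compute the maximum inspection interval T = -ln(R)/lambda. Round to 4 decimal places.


R_target = 0.9055
lambda = 0.0355
-ln(0.9055) = 0.0993
T = 0.0993 / 0.0355
T = 2.7963

2.7963


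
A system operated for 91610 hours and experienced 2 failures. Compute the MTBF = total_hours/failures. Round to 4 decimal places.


total_hours = 91610
failures = 2
MTBF = 91610 / 2
MTBF = 45805.0

45805.0


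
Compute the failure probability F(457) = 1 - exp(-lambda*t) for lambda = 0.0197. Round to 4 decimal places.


lambda = 0.0197, t = 457
lambda * t = 9.0029
exp(-9.0029) = 0.0001
F(t) = 1 - 0.0001
F(t) = 0.9999

0.9999


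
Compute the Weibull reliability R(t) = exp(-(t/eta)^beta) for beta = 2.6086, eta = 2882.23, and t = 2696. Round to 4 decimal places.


beta = 2.6086, eta = 2882.23, t = 2696
t/eta = 2696 / 2882.23 = 0.9354
(t/eta)^beta = 0.9354^2.6086 = 0.8401
R(t) = exp(-0.8401)
R(t) = 0.4317

0.4317


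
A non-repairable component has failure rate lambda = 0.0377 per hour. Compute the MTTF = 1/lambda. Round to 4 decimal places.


lambda = 0.0377
MTTF = 1 / 0.0377
MTTF = 26.5252

26.5252


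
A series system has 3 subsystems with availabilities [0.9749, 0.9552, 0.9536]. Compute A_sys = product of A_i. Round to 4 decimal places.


Subsystems: [0.9749, 0.9552, 0.9536]
After subsystem 1 (A=0.9749): product = 0.9749
After subsystem 2 (A=0.9552): product = 0.9312
After subsystem 3 (A=0.9536): product = 0.888
A_sys = 0.888

0.888


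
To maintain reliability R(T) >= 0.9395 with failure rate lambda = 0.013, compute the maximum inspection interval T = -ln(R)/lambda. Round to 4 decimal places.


R_target = 0.9395
lambda = 0.013
-ln(0.9395) = 0.0624
T = 0.0624 / 0.013
T = 4.8006

4.8006


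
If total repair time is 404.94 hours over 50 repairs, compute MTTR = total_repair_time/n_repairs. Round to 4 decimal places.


total_repair_time = 404.94
n_repairs = 50
MTTR = 404.94 / 50
MTTR = 8.0988

8.0988


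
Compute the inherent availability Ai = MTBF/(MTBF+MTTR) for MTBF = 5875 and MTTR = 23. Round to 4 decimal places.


MTBF = 5875
MTTR = 23
MTBF + MTTR = 5898
Ai = 5875 / 5898
Ai = 0.9961

0.9961


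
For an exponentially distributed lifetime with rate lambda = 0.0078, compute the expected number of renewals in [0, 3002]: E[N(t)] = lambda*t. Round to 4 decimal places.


lambda = 0.0078
t = 3002
E[N(t)] = lambda * t
E[N(t)] = 0.0078 * 3002
E[N(t)] = 23.4156

23.4156


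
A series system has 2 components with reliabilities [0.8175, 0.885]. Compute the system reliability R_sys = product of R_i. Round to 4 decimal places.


Components: [0.8175, 0.885]
After component 1 (R=0.8175): product = 0.8175
After component 2 (R=0.885): product = 0.7235
R_sys = 0.7235

0.7235


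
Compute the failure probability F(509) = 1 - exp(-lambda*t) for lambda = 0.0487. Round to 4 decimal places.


lambda = 0.0487, t = 509
lambda * t = 24.7883
exp(-24.7883) = 0.0
F(t) = 1 - 0.0
F(t) = 1.0

1.0


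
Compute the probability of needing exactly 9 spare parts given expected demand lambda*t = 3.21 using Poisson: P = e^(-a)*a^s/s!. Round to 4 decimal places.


a = 3.21, s = 9
e^(-a) = e^(-3.21) = 0.0404
a^s = 3.21^9 = 36186.3927
s! = 362880
P = 0.0404 * 36186.3927 / 362880
P = 0.004

0.004


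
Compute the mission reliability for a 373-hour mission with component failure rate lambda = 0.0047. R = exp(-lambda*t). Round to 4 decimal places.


lambda = 0.0047
mission_time = 373
lambda * t = 0.0047 * 373 = 1.7531
R = exp(-1.7531)
R = 0.1732

0.1732


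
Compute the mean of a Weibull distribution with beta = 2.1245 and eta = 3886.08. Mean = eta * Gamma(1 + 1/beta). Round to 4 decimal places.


beta = 2.1245, eta = 3886.08
1/beta = 0.4707
1 + 1/beta = 1.4707
Gamma(1.4707) = 0.8856
Mean = 3886.08 * 0.8856
Mean = 3441.6614

3441.6614


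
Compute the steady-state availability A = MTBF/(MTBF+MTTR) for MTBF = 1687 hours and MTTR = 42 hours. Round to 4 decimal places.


MTBF = 1687
MTTR = 42
MTBF + MTTR = 1729
A = 1687 / 1729
A = 0.9757

0.9757


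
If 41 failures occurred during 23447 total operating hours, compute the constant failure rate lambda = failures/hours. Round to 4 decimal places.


failures = 41
total_hours = 23447
lambda = 41 / 23447
lambda = 0.0017

0.0017


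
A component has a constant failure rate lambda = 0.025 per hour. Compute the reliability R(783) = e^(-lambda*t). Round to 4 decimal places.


lambda = 0.025
t = 783
lambda * t = 19.575
R(t) = e^(-19.575)
R(t) = 0.0

0.0


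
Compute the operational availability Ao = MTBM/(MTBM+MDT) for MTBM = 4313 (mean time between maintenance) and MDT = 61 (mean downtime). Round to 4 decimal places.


MTBM = 4313
MDT = 61
MTBM + MDT = 4374
Ao = 4313 / 4374
Ao = 0.9861

0.9861


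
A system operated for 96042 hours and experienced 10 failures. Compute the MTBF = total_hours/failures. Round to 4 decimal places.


total_hours = 96042
failures = 10
MTBF = 96042 / 10
MTBF = 9604.2

9604.2


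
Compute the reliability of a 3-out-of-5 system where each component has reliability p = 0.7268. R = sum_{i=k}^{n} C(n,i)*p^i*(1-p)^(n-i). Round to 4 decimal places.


k = 3, n = 5, p = 0.7268
i=3: C(5,3)=10 * 0.7268^3 * 0.2732^2 = 0.2866
i=4: C(5,4)=5 * 0.7268^4 * 0.2732^1 = 0.3812
i=5: C(5,5)=1 * 0.7268^5 * 0.2732^0 = 0.2028
R = sum of terms = 0.8705

0.8705


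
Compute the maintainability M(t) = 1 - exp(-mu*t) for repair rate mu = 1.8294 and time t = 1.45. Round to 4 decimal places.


mu = 1.8294, t = 1.45
mu * t = 1.8294 * 1.45 = 2.6526
exp(-2.6526) = 0.0705
M(t) = 1 - 0.0705
M(t) = 0.9295

0.9295


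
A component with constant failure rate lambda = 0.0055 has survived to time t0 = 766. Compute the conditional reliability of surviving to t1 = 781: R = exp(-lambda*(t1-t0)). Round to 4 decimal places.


lambda = 0.0055
t0 = 766, t1 = 781
t1 - t0 = 15
lambda * (t1-t0) = 0.0055 * 15 = 0.0825
R = exp(-0.0825)
R = 0.9208

0.9208


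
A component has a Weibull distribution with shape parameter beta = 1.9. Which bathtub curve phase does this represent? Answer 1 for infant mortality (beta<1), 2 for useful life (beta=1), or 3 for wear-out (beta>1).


beta = 1.9
Compare beta to 1:
beta < 1 => infant mortality (phase 1)
beta = 1 => useful life (phase 2)
beta > 1 => wear-out (phase 3)
Since beta = 1.9, this is wear-out (increasing failure rate)
Phase = 3

3


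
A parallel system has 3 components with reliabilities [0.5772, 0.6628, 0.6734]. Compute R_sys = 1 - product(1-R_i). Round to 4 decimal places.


Components: [0.5772, 0.6628, 0.6734]
(1 - 0.5772) = 0.4228, running product = 0.4228
(1 - 0.6628) = 0.3372, running product = 0.1426
(1 - 0.6734) = 0.3266, running product = 0.0466
Product of (1-R_i) = 0.0466
R_sys = 1 - 0.0466 = 0.9534

0.9534


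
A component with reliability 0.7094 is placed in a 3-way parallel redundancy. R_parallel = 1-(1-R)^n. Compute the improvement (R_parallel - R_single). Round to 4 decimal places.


R_single = 0.7094, n = 3
1 - R_single = 0.2906
(1 - R_single)^n = 0.2906^3 = 0.0245
R_parallel = 1 - 0.0245 = 0.9755
Improvement = 0.9755 - 0.7094
Improvement = 0.2661

0.2661


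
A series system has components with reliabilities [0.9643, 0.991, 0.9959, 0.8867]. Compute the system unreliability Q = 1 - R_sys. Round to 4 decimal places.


Components: [0.9643, 0.991, 0.9959, 0.8867]
After component 1: product = 0.9643
After component 2: product = 0.9556
After component 3: product = 0.9517
After component 4: product = 0.8439
R_sys = 0.8439
Q = 1 - 0.8439 = 0.1561

0.1561


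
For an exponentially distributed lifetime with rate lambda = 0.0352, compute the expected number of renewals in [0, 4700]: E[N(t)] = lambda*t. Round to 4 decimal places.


lambda = 0.0352
t = 4700
E[N(t)] = lambda * t
E[N(t)] = 0.0352 * 4700
E[N(t)] = 165.44

165.44


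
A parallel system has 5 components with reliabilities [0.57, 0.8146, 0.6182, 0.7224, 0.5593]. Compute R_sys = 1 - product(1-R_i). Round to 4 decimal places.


Components: [0.57, 0.8146, 0.6182, 0.7224, 0.5593]
(1 - 0.57) = 0.43, running product = 0.43
(1 - 0.8146) = 0.1854, running product = 0.0797
(1 - 0.6182) = 0.3818, running product = 0.0304
(1 - 0.7224) = 0.2776, running product = 0.0084
(1 - 0.5593) = 0.4407, running product = 0.0037
Product of (1-R_i) = 0.0037
R_sys = 1 - 0.0037 = 0.9963

0.9963


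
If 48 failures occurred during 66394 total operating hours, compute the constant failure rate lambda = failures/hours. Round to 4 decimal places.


failures = 48
total_hours = 66394
lambda = 48 / 66394
lambda = 0.0007

0.0007


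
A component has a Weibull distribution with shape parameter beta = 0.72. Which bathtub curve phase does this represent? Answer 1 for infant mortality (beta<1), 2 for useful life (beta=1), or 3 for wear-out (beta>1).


beta = 0.72
Compare beta to 1:
beta < 1 => infant mortality (phase 1)
beta = 1 => useful life (phase 2)
beta > 1 => wear-out (phase 3)
Since beta = 0.72, this is infant mortality (decreasing failure rate)
Phase = 1

1


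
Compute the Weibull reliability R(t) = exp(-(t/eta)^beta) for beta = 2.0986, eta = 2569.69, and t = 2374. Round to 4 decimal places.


beta = 2.0986, eta = 2569.69, t = 2374
t/eta = 2374 / 2569.69 = 0.9238
(t/eta)^beta = 0.9238^2.0986 = 0.8469
R(t) = exp(-0.8469)
R(t) = 0.4288

0.4288


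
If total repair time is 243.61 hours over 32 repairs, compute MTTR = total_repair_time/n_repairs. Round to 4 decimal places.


total_repair_time = 243.61
n_repairs = 32
MTTR = 243.61 / 32
MTTR = 7.6128

7.6128


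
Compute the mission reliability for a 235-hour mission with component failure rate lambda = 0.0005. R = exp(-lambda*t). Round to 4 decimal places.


lambda = 0.0005
mission_time = 235
lambda * t = 0.0005 * 235 = 0.1175
R = exp(-0.1175)
R = 0.8891

0.8891


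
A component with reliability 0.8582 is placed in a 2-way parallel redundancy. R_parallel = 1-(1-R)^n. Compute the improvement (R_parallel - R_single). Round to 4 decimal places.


R_single = 0.8582, n = 2
1 - R_single = 0.1418
(1 - R_single)^n = 0.1418^2 = 0.0201
R_parallel = 1 - 0.0201 = 0.9799
Improvement = 0.9799 - 0.8582
Improvement = 0.1217

0.1217


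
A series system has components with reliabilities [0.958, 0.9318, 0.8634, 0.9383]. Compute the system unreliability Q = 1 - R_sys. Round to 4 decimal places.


Components: [0.958, 0.9318, 0.8634, 0.9383]
After component 1: product = 0.958
After component 2: product = 0.8927
After component 3: product = 0.7707
After component 4: product = 0.7232
R_sys = 0.7232
Q = 1 - 0.7232 = 0.2768

0.2768


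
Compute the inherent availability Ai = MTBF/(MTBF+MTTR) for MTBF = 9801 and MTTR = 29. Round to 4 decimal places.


MTBF = 9801
MTTR = 29
MTBF + MTTR = 9830
Ai = 9801 / 9830
Ai = 0.997

0.997


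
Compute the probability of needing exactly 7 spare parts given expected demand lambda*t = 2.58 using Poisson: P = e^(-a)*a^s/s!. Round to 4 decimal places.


a = 2.58, s = 7
e^(-a) = e^(-2.58) = 0.0758
a^s = 2.58^7 = 760.9181
s! = 5040
P = 0.0758 * 760.9181 / 5040
P = 0.0114

0.0114


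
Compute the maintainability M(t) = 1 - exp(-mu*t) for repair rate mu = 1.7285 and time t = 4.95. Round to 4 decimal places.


mu = 1.7285, t = 4.95
mu * t = 1.7285 * 4.95 = 8.5561
exp(-8.5561) = 0.0002
M(t) = 1 - 0.0002
M(t) = 0.9998

0.9998


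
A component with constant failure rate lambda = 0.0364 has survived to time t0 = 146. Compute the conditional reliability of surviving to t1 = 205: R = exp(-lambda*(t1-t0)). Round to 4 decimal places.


lambda = 0.0364
t0 = 146, t1 = 205
t1 - t0 = 59
lambda * (t1-t0) = 0.0364 * 59 = 2.1476
R = exp(-2.1476)
R = 0.1168

0.1168


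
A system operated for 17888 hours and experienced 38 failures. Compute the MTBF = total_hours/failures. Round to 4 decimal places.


total_hours = 17888
failures = 38
MTBF = 17888 / 38
MTBF = 470.7368

470.7368


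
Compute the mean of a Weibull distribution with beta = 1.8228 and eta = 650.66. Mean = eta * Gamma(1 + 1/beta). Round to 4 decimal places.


beta = 1.8228, eta = 650.66
1/beta = 0.5486
1 + 1/beta = 1.5486
Gamma(1.5486) = 0.8888
Mean = 650.66 * 0.8888
Mean = 578.2853

578.2853


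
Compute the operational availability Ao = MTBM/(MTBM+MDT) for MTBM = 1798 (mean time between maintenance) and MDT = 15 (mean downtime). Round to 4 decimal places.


MTBM = 1798
MDT = 15
MTBM + MDT = 1813
Ao = 1798 / 1813
Ao = 0.9917

0.9917


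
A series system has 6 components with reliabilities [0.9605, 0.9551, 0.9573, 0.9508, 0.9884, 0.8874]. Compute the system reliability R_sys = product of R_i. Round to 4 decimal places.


Components: [0.9605, 0.9551, 0.9573, 0.9508, 0.9884, 0.8874]
After component 1 (R=0.9605): product = 0.9605
After component 2 (R=0.9551): product = 0.9174
After component 3 (R=0.9573): product = 0.8782
After component 4 (R=0.9508): product = 0.835
After component 5 (R=0.9884): product = 0.8253
After component 6 (R=0.8874): product = 0.7324
R_sys = 0.7324

0.7324


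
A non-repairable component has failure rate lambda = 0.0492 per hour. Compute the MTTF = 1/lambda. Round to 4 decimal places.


lambda = 0.0492
MTTF = 1 / 0.0492
MTTF = 20.3252

20.3252


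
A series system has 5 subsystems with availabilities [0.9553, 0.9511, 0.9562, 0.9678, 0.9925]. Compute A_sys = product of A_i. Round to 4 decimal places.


Subsystems: [0.9553, 0.9511, 0.9562, 0.9678, 0.9925]
After subsystem 1 (A=0.9553): product = 0.9553
After subsystem 2 (A=0.9511): product = 0.9086
After subsystem 3 (A=0.9562): product = 0.8688
After subsystem 4 (A=0.9678): product = 0.8408
After subsystem 5 (A=0.9925): product = 0.8345
A_sys = 0.8345

0.8345


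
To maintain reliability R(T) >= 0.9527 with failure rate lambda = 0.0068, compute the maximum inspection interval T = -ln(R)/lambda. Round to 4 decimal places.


R_target = 0.9527
lambda = 0.0068
-ln(0.9527) = 0.0485
T = 0.0485 / 0.0068
T = 7.1258

7.1258


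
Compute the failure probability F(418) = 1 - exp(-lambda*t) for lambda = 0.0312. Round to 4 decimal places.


lambda = 0.0312, t = 418
lambda * t = 13.0416
exp(-13.0416) = 0.0
F(t) = 1 - 0.0
F(t) = 1.0

1.0


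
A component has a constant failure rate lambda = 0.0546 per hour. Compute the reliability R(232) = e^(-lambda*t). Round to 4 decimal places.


lambda = 0.0546
t = 232
lambda * t = 12.6672
R(t) = e^(-12.6672)
R(t) = 0.0

0.0


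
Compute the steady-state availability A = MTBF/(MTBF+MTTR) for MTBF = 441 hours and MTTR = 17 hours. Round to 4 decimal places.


MTBF = 441
MTTR = 17
MTBF + MTTR = 458
A = 441 / 458
A = 0.9629

0.9629


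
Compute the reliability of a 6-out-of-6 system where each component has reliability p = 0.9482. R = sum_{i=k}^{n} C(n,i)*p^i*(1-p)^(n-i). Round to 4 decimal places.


k = 6, n = 6, p = 0.9482
i=6: C(6,6)=1 * 0.9482^6 * 0.0518^0 = 0.7268
R = sum of terms = 0.7268

0.7268


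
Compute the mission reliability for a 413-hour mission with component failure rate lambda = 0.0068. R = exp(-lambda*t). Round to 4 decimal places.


lambda = 0.0068
mission_time = 413
lambda * t = 0.0068 * 413 = 2.8084
R = exp(-2.8084)
R = 0.0603

0.0603


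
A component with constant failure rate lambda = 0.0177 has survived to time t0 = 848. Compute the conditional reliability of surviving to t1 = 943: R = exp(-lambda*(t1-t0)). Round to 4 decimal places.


lambda = 0.0177
t0 = 848, t1 = 943
t1 - t0 = 95
lambda * (t1-t0) = 0.0177 * 95 = 1.6815
R = exp(-1.6815)
R = 0.1861

0.1861


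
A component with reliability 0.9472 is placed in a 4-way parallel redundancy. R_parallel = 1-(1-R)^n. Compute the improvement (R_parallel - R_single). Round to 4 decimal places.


R_single = 0.9472, n = 4
1 - R_single = 0.0528
(1 - R_single)^n = 0.0528^4 = 0.0
R_parallel = 1 - 0.0 = 1.0
Improvement = 1.0 - 0.9472
Improvement = 0.0528

0.0528


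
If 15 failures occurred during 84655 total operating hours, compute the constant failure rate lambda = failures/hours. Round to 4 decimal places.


failures = 15
total_hours = 84655
lambda = 15 / 84655
lambda = 0.0002

0.0002


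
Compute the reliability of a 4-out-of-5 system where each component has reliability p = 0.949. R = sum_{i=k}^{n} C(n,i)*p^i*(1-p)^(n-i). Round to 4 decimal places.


k = 4, n = 5, p = 0.949
i=4: C(5,4)=5 * 0.949^4 * 0.051^1 = 0.2068
i=5: C(5,5)=1 * 0.949^5 * 0.051^0 = 0.7697
R = sum of terms = 0.9765

0.9765


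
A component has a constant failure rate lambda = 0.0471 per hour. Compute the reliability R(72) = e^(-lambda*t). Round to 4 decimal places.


lambda = 0.0471
t = 72
lambda * t = 3.3912
R(t) = e^(-3.3912)
R(t) = 0.0337

0.0337


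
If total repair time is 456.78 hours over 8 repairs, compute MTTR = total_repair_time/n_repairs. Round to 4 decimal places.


total_repair_time = 456.78
n_repairs = 8
MTTR = 456.78 / 8
MTTR = 57.0975

57.0975


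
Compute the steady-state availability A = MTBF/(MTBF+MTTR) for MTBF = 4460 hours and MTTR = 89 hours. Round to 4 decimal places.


MTBF = 4460
MTTR = 89
MTBF + MTTR = 4549
A = 4460 / 4549
A = 0.9804

0.9804


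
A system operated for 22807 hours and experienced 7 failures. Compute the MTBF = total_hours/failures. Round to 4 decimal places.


total_hours = 22807
failures = 7
MTBF = 22807 / 7
MTBF = 3258.1429

3258.1429


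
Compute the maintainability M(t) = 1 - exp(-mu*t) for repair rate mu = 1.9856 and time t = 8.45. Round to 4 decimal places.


mu = 1.9856, t = 8.45
mu * t = 1.9856 * 8.45 = 16.7783
exp(-16.7783) = 0.0
M(t) = 1 - 0.0
M(t) = 1.0

1.0


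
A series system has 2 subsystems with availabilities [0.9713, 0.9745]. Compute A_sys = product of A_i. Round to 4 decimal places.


Subsystems: [0.9713, 0.9745]
After subsystem 1 (A=0.9713): product = 0.9713
After subsystem 2 (A=0.9745): product = 0.9465
A_sys = 0.9465

0.9465


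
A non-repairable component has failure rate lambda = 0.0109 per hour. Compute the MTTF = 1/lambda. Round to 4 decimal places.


lambda = 0.0109
MTTF = 1 / 0.0109
MTTF = 91.7431

91.7431


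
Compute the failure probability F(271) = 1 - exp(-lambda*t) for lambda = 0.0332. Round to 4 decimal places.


lambda = 0.0332, t = 271
lambda * t = 8.9972
exp(-8.9972) = 0.0001
F(t) = 1 - 0.0001
F(t) = 0.9999

0.9999


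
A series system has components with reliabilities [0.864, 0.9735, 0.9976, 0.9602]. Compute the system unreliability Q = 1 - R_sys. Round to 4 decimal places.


Components: [0.864, 0.9735, 0.9976, 0.9602]
After component 1: product = 0.864
After component 2: product = 0.8411
After component 3: product = 0.8391
After component 4: product = 0.8057
R_sys = 0.8057
Q = 1 - 0.8057 = 0.1943

0.1943


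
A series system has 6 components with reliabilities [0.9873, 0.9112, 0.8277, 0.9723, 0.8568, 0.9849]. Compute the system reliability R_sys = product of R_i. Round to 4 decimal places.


Components: [0.9873, 0.9112, 0.8277, 0.9723, 0.8568, 0.9849]
After component 1 (R=0.9873): product = 0.9873
After component 2 (R=0.9112): product = 0.8996
After component 3 (R=0.8277): product = 0.7446
After component 4 (R=0.9723): product = 0.724
After component 5 (R=0.8568): product = 0.6203
After component 6 (R=0.9849): product = 0.611
R_sys = 0.611

0.611


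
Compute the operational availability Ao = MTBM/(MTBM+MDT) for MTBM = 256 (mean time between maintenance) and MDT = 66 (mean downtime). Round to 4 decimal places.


MTBM = 256
MDT = 66
MTBM + MDT = 322
Ao = 256 / 322
Ao = 0.795

0.795


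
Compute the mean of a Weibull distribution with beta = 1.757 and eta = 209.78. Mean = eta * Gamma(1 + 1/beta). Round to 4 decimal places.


beta = 1.757, eta = 209.78
1/beta = 0.5692
1 + 1/beta = 1.5692
Gamma(1.5692) = 0.8904
Mean = 209.78 * 0.8904
Mean = 186.7912

186.7912


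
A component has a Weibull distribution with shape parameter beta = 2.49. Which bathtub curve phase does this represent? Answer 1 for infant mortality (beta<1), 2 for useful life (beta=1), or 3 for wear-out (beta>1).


beta = 2.49
Compare beta to 1:
beta < 1 => infant mortality (phase 1)
beta = 1 => useful life (phase 2)
beta > 1 => wear-out (phase 3)
Since beta = 2.49, this is wear-out (increasing failure rate)
Phase = 3

3


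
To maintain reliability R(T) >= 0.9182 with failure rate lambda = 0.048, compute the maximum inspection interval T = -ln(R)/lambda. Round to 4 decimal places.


R_target = 0.9182
lambda = 0.048
-ln(0.9182) = 0.0853
T = 0.0853 / 0.048
T = 1.7779

1.7779


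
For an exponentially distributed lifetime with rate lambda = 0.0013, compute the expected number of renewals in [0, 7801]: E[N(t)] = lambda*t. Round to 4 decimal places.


lambda = 0.0013
t = 7801
E[N(t)] = lambda * t
E[N(t)] = 0.0013 * 7801
E[N(t)] = 10.1413

10.1413


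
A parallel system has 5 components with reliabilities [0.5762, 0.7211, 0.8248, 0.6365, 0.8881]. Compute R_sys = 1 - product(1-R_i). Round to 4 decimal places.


Components: [0.5762, 0.7211, 0.8248, 0.6365, 0.8881]
(1 - 0.5762) = 0.4238, running product = 0.4238
(1 - 0.7211) = 0.2789, running product = 0.1182
(1 - 0.8248) = 0.1752, running product = 0.0207
(1 - 0.6365) = 0.3635, running product = 0.0075
(1 - 0.8881) = 0.1119, running product = 0.0008
Product of (1-R_i) = 0.0008
R_sys = 1 - 0.0008 = 0.9992

0.9992


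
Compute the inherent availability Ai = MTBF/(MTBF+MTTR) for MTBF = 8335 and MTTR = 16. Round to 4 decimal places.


MTBF = 8335
MTTR = 16
MTBF + MTTR = 8351
Ai = 8335 / 8351
Ai = 0.9981

0.9981


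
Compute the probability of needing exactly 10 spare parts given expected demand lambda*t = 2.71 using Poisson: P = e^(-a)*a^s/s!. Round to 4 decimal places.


a = 2.71, s = 10
e^(-a) = e^(-2.71) = 0.0665
a^s = 2.71^10 = 21364.5086
s! = 3628800
P = 0.0665 * 21364.5086 / 3628800
P = 0.0004

0.0004


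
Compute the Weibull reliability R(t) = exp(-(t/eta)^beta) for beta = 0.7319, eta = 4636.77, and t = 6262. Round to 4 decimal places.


beta = 0.7319, eta = 4636.77, t = 6262
t/eta = 6262 / 4636.77 = 1.3505
(t/eta)^beta = 1.3505^0.7319 = 1.246
R(t) = exp(-1.246)
R(t) = 0.2877

0.2877
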